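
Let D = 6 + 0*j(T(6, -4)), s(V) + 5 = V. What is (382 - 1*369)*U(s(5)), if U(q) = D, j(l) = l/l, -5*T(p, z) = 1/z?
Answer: 78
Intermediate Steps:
s(V) = -5 + V
T(p, z) = -1/(5*z)
j(l) = 1
D = 6 (D = 6 + 0*1 = 6 + 0 = 6)
U(q) = 6
(382 - 1*369)*U(s(5)) = (382 - 1*369)*6 = (382 - 369)*6 = 13*6 = 78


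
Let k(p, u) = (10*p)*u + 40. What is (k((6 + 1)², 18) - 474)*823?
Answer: 6901678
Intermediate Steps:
k(p, u) = 40 + 10*p*u (k(p, u) = 10*p*u + 40 = 40 + 10*p*u)
(k((6 + 1)², 18) - 474)*823 = ((40 + 10*(6 + 1)²*18) - 474)*823 = ((40 + 10*7²*18) - 474)*823 = ((40 + 10*49*18) - 474)*823 = ((40 + 8820) - 474)*823 = (8860 - 474)*823 = 8386*823 = 6901678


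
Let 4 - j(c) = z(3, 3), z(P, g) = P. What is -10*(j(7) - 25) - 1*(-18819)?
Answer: 19059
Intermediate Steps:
j(c) = 1 (j(c) = 4 - 1*3 = 4 - 3 = 1)
-10*(j(7) - 25) - 1*(-18819) = -10*(1 - 25) - 1*(-18819) = -10*(-24) + 18819 = 240 + 18819 = 19059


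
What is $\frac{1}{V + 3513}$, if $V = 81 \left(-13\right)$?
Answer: $\frac{1}{2460} \approx 0.0004065$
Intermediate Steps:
$V = -1053$
$\frac{1}{V + 3513} = \frac{1}{-1053 + 3513} = \frac{1}{2460}$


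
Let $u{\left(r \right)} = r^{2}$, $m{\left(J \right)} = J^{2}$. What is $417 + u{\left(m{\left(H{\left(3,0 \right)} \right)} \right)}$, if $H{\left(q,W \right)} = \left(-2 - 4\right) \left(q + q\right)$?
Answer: $1680033$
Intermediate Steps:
$H{\left(q,W \right)} = - 12 q$ ($H{\left(q,W \right)} = - 6 \cdot 2 q = - 12 q$)
$417 + u{\left(m{\left(H{\left(3,0 \right)} \right)} \right)} = 417 + \left(\left(\left(-12\right) 3\right)^{2}\right)^{2} = 417 + \left(\left(-36\right)^{2}\right)^{2} = 417 + 1296^{2} = 417 + 1679616 = 1680033$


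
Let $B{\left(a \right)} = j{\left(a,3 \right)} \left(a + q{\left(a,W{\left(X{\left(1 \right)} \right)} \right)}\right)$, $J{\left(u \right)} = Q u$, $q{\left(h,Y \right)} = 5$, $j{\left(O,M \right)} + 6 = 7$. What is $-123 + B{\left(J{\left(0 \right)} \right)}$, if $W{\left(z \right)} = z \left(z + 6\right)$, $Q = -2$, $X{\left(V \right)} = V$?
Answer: $-118$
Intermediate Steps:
$j{\left(O,M \right)} = 1$ ($j{\left(O,M \right)} = -6 + 7 = 1$)
$W{\left(z \right)} = z \left(6 + z\right)$
$J{\left(u \right)} = - 2 u$
$B{\left(a \right)} = 5 + a$ ($B{\left(a \right)} = 1 \left(a + 5\right) = 1 \left(5 + a\right) = 5 + a$)
$-123 + B{\left(J{\left(0 \right)} \right)} = -123 + \left(5 - 0\right) = -123 + \left(5 + 0\right) = -123 + 5 = -118$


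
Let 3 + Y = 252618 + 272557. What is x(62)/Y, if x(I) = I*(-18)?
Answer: -279/131293 ≈ -0.0021250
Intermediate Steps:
x(I) = -18*I
Y = 525172 (Y = -3 + (252618 + 272557) = -3 + 525175 = 525172)
x(62)/Y = -18*62/525172 = -1116*1/525172 = -279/131293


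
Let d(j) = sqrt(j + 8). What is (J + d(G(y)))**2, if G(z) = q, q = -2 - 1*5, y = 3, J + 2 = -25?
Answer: 676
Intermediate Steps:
J = -27 (J = -2 - 25 = -27)
q = -7 (q = -2 - 5 = -7)
G(z) = -7
d(j) = sqrt(8 + j)
(J + d(G(y)))**2 = (-27 + sqrt(8 - 7))**2 = (-27 + sqrt(1))**2 = (-27 + 1)**2 = (-26)**2 = 676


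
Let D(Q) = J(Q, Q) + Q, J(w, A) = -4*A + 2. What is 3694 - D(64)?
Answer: 3884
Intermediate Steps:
J(w, A) = 2 - 4*A
D(Q) = 2 - 3*Q (D(Q) = (2 - 4*Q) + Q = 2 - 3*Q)
3694 - D(64) = 3694 - (2 - 3*64) = 3694 - (2 - 192) = 3694 - 1*(-190) = 3694 + 190 = 3884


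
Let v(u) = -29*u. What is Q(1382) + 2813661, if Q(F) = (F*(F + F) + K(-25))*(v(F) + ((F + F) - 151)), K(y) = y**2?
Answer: -143131207284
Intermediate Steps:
Q(F) = (-151 - 27*F)*(625 + 2*F**2) (Q(F) = (F*(F + F) + (-25)**2)*(-29*F + ((F + F) - 151)) = (F*(2*F) + 625)*(-29*F + (2*F - 151)) = (2*F**2 + 625)*(-29*F + (-151 + 2*F)) = (625 + 2*F**2)*(-151 - 27*F) = (-151 - 27*F)*(625 + 2*F**2))
Q(1382) + 2813661 = (-94375 - 16875*1382 - 302*1382**2 - 54*1382**3) + 2813661 = (-94375 - 23321250 - 302*1909924 - 54*2639514968) + 2813661 = (-94375 - 23321250 - 576797048 - 142533808272) + 2813661 = -143134020945 + 2813661 = -143131207284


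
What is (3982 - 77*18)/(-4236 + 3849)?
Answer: -2596/387 ≈ -6.7080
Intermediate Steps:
(3982 - 77*18)/(-4236 + 3849) = (3982 - 1386)/(-387) = 2596*(-1/387) = -2596/387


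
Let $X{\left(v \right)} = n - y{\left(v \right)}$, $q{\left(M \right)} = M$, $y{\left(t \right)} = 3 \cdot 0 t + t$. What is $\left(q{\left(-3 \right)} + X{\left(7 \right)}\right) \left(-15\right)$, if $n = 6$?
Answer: $60$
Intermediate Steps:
$y{\left(t \right)} = t$ ($y{\left(t \right)} = 3 \cdot 0 + t = 0 + t = t$)
$X{\left(v \right)} = 6 - v$
$\left(q{\left(-3 \right)} + X{\left(7 \right)}\right) \left(-15\right) = \left(-3 + \left(6 - 7\right)\right) \left(-15\right) = \left(-3 - 1\right) \left(-15\right) = \left(-4\right) \left(-15\right) = 60$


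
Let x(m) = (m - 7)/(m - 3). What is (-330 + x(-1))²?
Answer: 107584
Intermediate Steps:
x(m) = (-7 + m)/(-3 + m)
(-330 + x(-1))² = (-330 + (-7 - 1)/(-3 - 1))² = (-330 - 8/(-4))² = (-330 - ¼*(-8))² = (-330 + 2)² = (-328)² = 107584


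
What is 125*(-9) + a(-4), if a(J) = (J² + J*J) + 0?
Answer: -1093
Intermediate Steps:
a(J) = 2*J² (a(J) = (J² + J²) + 0 = 2*J² + 0 = 2*J²)
125*(-9) + a(-4) = 125*(-9) + 2*(-4)² = -1125 + 2*16 = -1125 + 32 = -1093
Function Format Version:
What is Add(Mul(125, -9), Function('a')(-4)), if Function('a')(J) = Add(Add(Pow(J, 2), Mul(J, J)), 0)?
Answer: -1093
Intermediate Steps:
Function('a')(J) = Mul(2, Pow(J, 2)) (Function('a')(J) = Add(Add(Pow(J, 2), Pow(J, 2)), 0) = Add(Mul(2, Pow(J, 2)), 0) = Mul(2, Pow(J, 2)))
Add(Mul(125, -9), Function('a')(-4)) = Add(Mul(125, -9), Mul(2, Pow(-4, 2))) = Add(-1125, Mul(2, 16)) = Add(-1125, 32) = -1093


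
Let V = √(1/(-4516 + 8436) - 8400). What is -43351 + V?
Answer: -43351 + I*√164639995/140 ≈ -43351.0 + 91.651*I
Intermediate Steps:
V = I*√164639995/140 (V = √(1/3920 - 8400) = √(-32927999/3920) = I*√164639995/140 ≈ 91.651*I)
-43351 + V = -43351 + I*√164639995/140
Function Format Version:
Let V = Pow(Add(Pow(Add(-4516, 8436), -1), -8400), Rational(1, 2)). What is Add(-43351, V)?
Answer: Add(-43351, Mul(Rational(1, 140), I, Pow(164639995, Rational(1, 2)))) ≈ Add(-43351., Mul(91.651, I))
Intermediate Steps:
V = Mul(Rational(1, 140), I, Pow(164639995, Rational(1, 2))) (V = Pow(Add(Pow(3920, -1), -8400), Rational(1, 2)) = Pow(Add(Rational(1, 3920), -8400), Rational(1, 2)) = Pow(Rational(-32927999, 3920), Rational(1, 2)) = Mul(Rational(1, 140), I, Pow(164639995, Rational(1, 2))) ≈ Mul(91.651, I))
Add(-43351, V) = Add(-43351, Mul(Rational(1, 140), I, Pow(164639995, Rational(1, 2))))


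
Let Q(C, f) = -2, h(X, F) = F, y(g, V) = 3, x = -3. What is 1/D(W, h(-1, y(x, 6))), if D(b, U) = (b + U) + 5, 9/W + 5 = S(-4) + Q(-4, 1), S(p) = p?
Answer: 11/79 ≈ 0.13924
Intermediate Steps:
W = -9/11 (W = 9/(-5 + (-4 - 2)) = 9/(-5 - 6) = 9/(-11) = 9*(-1/11) = -9/11 ≈ -0.81818)
D(b, U) = 5 + U + b (D(b, U) = (U + b) + 5 = 5 + U + b)
1/D(W, h(-1, y(x, 6))) = 1/(5 + 3 - 9/11) = 1/(79/11) = 11/79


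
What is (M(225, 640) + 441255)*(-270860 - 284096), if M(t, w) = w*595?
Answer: -456204354580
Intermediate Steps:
M(t, w) = 595*w
(M(225, 640) + 441255)*(-270860 - 284096) = (595*640 + 441255)*(-270860 - 284096) = (380800 + 441255)*(-554956) = 822055*(-554956) = -456204354580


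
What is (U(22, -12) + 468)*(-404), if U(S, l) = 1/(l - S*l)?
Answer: -11911637/63 ≈ -1.8907e+5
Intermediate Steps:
U(S, l) = 1/(l - S*l)
(U(22, -12) + 468)*(-404) = (-1/(-12*(-1 + 22)) + 468)*(-404) = (-1*(-1/12)/21 + 468)*(-404) = (-1*(-1/12)*1/21 + 468)*(-404) = (1/252 + 468)*(-404) = (117937/252)*(-404) = -11911637/63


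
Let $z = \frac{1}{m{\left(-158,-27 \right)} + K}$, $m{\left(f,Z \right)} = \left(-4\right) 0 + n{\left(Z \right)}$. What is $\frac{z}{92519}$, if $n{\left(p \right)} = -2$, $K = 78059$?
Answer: $\frac{1}{7221755583} \approx 1.3847 \cdot 10^{-10}$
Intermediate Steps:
$m{\left(f,Z \right)} = -2$ ($m{\left(f,Z \right)} = \left(-4\right) 0 - 2 = 0 - 2 = -2$)
$z = \frac{1}{78057}$ ($z = \frac{1}{-2 + 78059} = \frac{1}{78057} \approx 1.2811 \cdot 10^{-5}$)
$\frac{z}{92519} = \frac{1}{78057 \cdot 92519} = \frac{1}{78057} \cdot \frac{1}{92519} = \frac{1}{7221755583}$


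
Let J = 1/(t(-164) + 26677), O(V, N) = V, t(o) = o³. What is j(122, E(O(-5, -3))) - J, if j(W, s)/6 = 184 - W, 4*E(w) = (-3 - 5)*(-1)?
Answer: 1630947325/4384267 ≈ 372.00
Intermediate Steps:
E(w) = 2 (E(w) = ((-3 - 5)*(-1))/4 = (-8*(-1))/4 = (¼)*8 = 2)
J = -1/4384267 (J = 1/((-164)³ + 26677) = 1/(-4410944 + 26677) = 1/(-4384267) = -1/4384267 ≈ -2.2809e-7)
j(W, s) = 1104 - 6*W (j(W, s) = 6*(184 - W) = 1104 - 6*W)
j(122, E(O(-5, -3))) - J = (1104 - 6*122) - 1*(-1/4384267) = (1104 - 732) + 1/4384267 = 372 + 1/4384267 = 1630947325/4384267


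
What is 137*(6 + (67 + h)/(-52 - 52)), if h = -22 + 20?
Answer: 5891/8 ≈ 736.38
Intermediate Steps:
h = -2
137*(6 + (67 + h)/(-52 - 52)) = 137*(6 + (67 - 2)/(-52 - 52)) = 137*(6 + 65/(-104)) = 137*(6 + 65*(-1/104)) = 137*(6 - 5/8) = 137*(43/8) = 5891/8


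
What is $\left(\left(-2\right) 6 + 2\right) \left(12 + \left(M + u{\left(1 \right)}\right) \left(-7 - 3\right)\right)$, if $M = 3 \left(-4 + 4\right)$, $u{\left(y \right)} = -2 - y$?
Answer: $-420$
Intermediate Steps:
$M = 0$ ($M = 3 \cdot 0 = 0$)
$\left(\left(-2\right) 6 + 2\right) \left(12 + \left(M + u{\left(1 \right)}\right) \left(-7 - 3\right)\right) = \left(\left(-2\right) 6 + 2\right) \left(12 + \left(0 - 3\right) \left(-7 - 3\right)\right) = \left(-12 + 2\right) \left(12 + \left(0 - 3\right) \left(-10\right)\right) = - 10 \left(12 + \left(0 - 3\right) \left(-10\right)\right) = - 10 \left(12 - -30\right) = - 10 \left(12 + 30\right) = \left(-10\right) 42 = -420$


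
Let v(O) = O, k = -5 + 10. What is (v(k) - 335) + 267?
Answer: -63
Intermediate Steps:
k = 5
(v(k) - 335) + 267 = (5 - 335) + 267 = -330 + 267 = -63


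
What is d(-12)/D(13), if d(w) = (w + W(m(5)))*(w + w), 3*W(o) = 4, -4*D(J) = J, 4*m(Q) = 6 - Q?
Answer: -1024/13 ≈ -78.769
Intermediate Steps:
m(Q) = 3/2 - Q/4 (m(Q) = (6 - Q)/4 = 3/2 - Q/4)
D(J) = -J/4
W(o) = 4/3 (W(o) = (⅓)*4 = 4/3)
d(w) = 2*w*(4/3 + w) (d(w) = (w + 4/3)*(w + w) = (4/3 + w)*(2*w) = 2*w*(4/3 + w))
d(-12)/D(13) = ((⅔)*(-12)*(4 + 3*(-12)))/((-¼*13)) = ((⅔)*(-12)*(4 - 36))/(-13/4) = ((⅔)*(-12)*(-32))*(-4/13) = 256*(-4/13) = -1024/13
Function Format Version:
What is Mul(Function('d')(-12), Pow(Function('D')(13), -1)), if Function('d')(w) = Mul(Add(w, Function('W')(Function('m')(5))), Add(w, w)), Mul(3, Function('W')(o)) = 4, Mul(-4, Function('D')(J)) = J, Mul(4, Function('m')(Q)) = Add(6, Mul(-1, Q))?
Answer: Rational(-1024, 13) ≈ -78.769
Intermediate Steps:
Function('m')(Q) = Add(Rational(3, 2), Mul(Rational(-1, 4), Q)) (Function('m')(Q) = Mul(Rational(1, 4), Add(6, Mul(-1, Q))) = Add(Rational(3, 2), Mul(Rational(-1, 4), Q)))
Function('D')(J) = Mul(Rational(-1, 4), J)
Function('W')(o) = Rational(4, 3) (Function('W')(o) = Mul(Rational(1, 3), 4) = Rational(4, 3))
Function('d')(w) = Mul(2, w, Add(Rational(4, 3), w)) (Function('d')(w) = Mul(Add(w, Rational(4, 3)), Add(w, w)) = Mul(Add(Rational(4, 3), w), Mul(2, w)) = Mul(2, w, Add(Rational(4, 3), w)))
Mul(Function('d')(-12), Pow(Function('D')(13), -1)) = Mul(Mul(Rational(2, 3), -12, Add(4, Mul(3, -12))), Pow(Mul(Rational(-1, 4), 13), -1)) = Mul(Mul(Rational(2, 3), -12, Add(4, -36)), Pow(Rational(-13, 4), -1)) = Mul(Mul(Rational(2, 3), -12, -32), Rational(-4, 13)) = Mul(256, Rational(-4, 13)) = Rational(-1024, 13)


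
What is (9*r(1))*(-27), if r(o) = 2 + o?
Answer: -729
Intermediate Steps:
(9*r(1))*(-27) = (9*(2 + 1))*(-27) = (9*3)*(-27) = 27*(-27) = -729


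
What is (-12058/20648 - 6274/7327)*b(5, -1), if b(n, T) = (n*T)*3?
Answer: 1634208885/75643948 ≈ 21.604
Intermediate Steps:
b(n, T) = 3*T*n (b(n, T) = (T*n)*3 = 3*T*n)
(-12058/20648 - 6274/7327)*b(5, -1) = (-12058/20648 - 6274/7327)*(3*(-1)*5) = (-12058*1/20648 - 6274*1/7327)*(-15) = (-6029/10324 - 6274/7327)*(-15) = -108947259/75643948*(-15) = 1634208885/75643948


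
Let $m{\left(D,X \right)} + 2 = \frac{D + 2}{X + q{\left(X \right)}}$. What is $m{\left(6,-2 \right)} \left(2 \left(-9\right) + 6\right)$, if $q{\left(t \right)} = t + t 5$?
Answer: $\frac{216}{7} \approx 30.857$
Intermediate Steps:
$q{\left(t \right)} = 6 t$ ($q{\left(t \right)} = t + 5 t = 6 t$)
$m{\left(D,X \right)} = -2 + \frac{2 + D}{7 X}$ ($m{\left(D,X \right)} = -2 + \frac{D + 2}{X + 6 X} = -2 + \frac{2 + D}{7 X}$)
$m{\left(6,-2 \right)} \left(2 \left(-9\right) + 6\right) = \frac{2 + 6 - -28}{7 \left(-2\right)} \left(2 \left(-9\right) + 6\right) = \frac{1}{7} \left(- \frac{1}{2}\right) \left(2 + 6 + 28\right) \left(-18 + 6\right) = \frac{1}{7} \left(- \frac{1}{2}\right) 36 \left(-12\right) = \left(- \frac{18}{7}\right) \left(-12\right) = \frac{216}{7}$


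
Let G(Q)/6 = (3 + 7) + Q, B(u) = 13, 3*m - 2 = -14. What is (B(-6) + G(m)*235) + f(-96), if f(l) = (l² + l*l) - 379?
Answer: 26526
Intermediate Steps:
m = -4 (m = ⅔ + (⅓)*(-14) = ⅔ - 14/3 = -4)
G(Q) = 60 + 6*Q (G(Q) = 6*((3 + 7) + Q) = 6*(10 + Q) = 60 + 6*Q)
f(l) = -379 + 2*l² (f(l) = (l² + l²) - 379 = 2*l² - 379 = -379 + 2*l²)
(B(-6) + G(m)*235) + f(-96) = (13 + (60 + 6*(-4))*235) + (-379 + 2*(-96)²) = (13 + (60 - 24)*235) + (-379 + 2*9216) = (13 + 36*235) + (-379 + 18432) = (13 + 8460) + 18053 = 8473 + 18053 = 26526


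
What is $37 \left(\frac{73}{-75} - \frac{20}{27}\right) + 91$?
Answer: $\frac{18616}{675} \approx 27.579$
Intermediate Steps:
$37 \left(\frac{73}{-75} - \frac{20}{27}\right) + 91 = 37 \left(73 \left(- \frac{1}{75}\right) - \frac{20}{27}\right) + 91 = 37 \left(- \frac{73}{75} - \frac{20}{27}\right) + 91 = 37 \left(- \frac{1157}{675}\right) + 91 = - \frac{42809}{675} + 91 = \frac{18616}{675}$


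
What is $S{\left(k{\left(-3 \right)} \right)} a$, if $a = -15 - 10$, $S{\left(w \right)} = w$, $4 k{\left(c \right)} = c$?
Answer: $\frac{75}{4} \approx 18.75$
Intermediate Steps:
$k{\left(c \right)} = \frac{c}{4}$
$a = -25$ ($a = -15 - 10 = -25$)
$S{\left(k{\left(-3 \right)} \right)} a = \frac{1}{4} \left(-3\right) \left(-25\right) = \left(- \frac{3}{4}\right) \left(-25\right) = \frac{75}{4}$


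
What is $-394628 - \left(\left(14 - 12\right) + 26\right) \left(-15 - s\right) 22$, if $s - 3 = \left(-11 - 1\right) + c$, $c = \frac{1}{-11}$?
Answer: $-390988$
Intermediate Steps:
$c = - \frac{1}{11} \approx -0.090909$
$s = - \frac{100}{11}$ ($s = 3 - \frac{133}{11} = - \frac{100}{11} \approx -9.0909$)
$-394628 - \left(\left(14 - 12\right) + 26\right) \left(-15 - s\right) 22 = -394628 - \left(\left(14 - 12\right) + 26\right) \left(-15 - - \frac{100}{11}\right) 22 = -394628 - \left(2 + 26\right) \left(-15 + \frac{100}{11}\right) 22 = -394628 - 28 \left(- \frac{65}{11}\right) 22 = -394628 - \left(- \frac{1820}{11}\right) 22 = -394628 - -3640 = -394628 + 3640 = -390988$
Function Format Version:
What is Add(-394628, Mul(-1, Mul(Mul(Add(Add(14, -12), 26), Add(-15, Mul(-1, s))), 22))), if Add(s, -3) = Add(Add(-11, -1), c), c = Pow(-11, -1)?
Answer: -390988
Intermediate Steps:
c = Rational(-1, 11) ≈ -0.090909
s = Rational(-100, 11) (s = Add(3, Add(Add(-11, -1), Rational(-1, 11))) = Add(3, Add(-12, Rational(-1, 11))) = Add(3, Rational(-133, 11)) = Rational(-100, 11) ≈ -9.0909)
Add(-394628, Mul(-1, Mul(Mul(Add(Add(14, -12), 26), Add(-15, Mul(-1, s))), 22))) = Add(-394628, Mul(-1, Mul(Mul(Add(Add(14, -12), 26), Add(-15, Mul(-1, Rational(-100, 11)))), 22))) = Add(-394628, Mul(-1, Mul(Mul(Add(2, 26), Add(-15, Rational(100, 11))), 22))) = Add(-394628, Mul(-1, Mul(Mul(28, Rational(-65, 11)), 22))) = Add(-394628, Mul(-1, Mul(Rational(-1820, 11), 22))) = Add(-394628, Mul(-1, -3640)) = Add(-394628, 3640) = -390988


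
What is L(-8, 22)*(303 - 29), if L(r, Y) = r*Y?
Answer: -48224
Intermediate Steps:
L(r, Y) = Y*r
L(-8, 22)*(303 - 29) = (22*(-8))*(303 - 29) = -176*274 = -48224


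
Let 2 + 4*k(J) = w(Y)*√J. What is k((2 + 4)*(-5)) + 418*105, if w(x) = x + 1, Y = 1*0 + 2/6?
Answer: 87779/2 + I*√30/3 ≈ 43890.0 + 1.8257*I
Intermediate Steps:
Y = ⅓ (Y = 0 + 2*(⅙) = 0 + ⅓ = ⅓ ≈ 0.33333)
w(x) = 1 + x
k(J) = -½ + √J/3 (k(J) = -½ + ((1 + ⅓)*√J)/4 = -½ + (4*√J/3)/4 = -½ + √J/3)
k((2 + 4)*(-5)) + 418*105 = (-½ + √((2 + 4)*(-5))/3) + 418*105 = (-½ + √(6*(-5))/3) + 43890 = (-½ + √(-30)/3) + 43890 = (-½ + (I*√30)/3) + 43890 = (-½ + I*√30/3) + 43890 = 87779/2 + I*√30/3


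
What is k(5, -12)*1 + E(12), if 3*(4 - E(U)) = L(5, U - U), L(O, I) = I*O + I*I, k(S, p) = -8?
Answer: -4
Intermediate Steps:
L(O, I) = I**2 + I*O (L(O, I) = I*O + I**2 = I**2 + I*O)
E(U) = 4 (E(U) = 4 - (U - U)*((U - U) + 5)/3 = 4 - 0*(0 + 5) = 4 - 0*5 = 4 - 1/3*0 = 4 + 0 = 4)
k(5, -12)*1 + E(12) = -8*1 + 4 = -8 + 4 = -4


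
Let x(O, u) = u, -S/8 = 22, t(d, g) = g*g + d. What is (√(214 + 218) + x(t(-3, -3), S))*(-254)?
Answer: 44704 - 3048*√3 ≈ 39425.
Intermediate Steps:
t(d, g) = d + g² (t(d, g) = g² + d = d + g²)
S = -176 (S = -8*22 = -176)
(√(214 + 218) + x(t(-3, -3), S))*(-254) = (√(214 + 218) - 176)*(-254) = (√432 - 176)*(-254) = (12*√3 - 176)*(-254) = (-176 + 12*√3)*(-254) = 44704 - 3048*√3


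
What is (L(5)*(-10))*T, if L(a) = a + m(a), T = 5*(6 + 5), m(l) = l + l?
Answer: -8250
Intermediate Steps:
m(l) = 2*l
T = 55 (T = 5*11 = 55)
L(a) = 3*a (L(a) = a + 2*a = 3*a)
(L(5)*(-10))*T = ((3*5)*(-10))*55 = (15*(-10))*55 = -150*55 = -8250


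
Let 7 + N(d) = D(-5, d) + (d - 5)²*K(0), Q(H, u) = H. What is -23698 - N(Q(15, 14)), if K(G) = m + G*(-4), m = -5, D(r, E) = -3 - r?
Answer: -23193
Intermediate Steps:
K(G) = -5 - 4*G (K(G) = -5 + G*(-4) = -5 - 4*G)
N(d) = -5 - 5*(-5 + d)² (N(d) = -7 + ((-3 - 1*(-5)) + (d - 5)²*(-5 - 4*0)) = -7 + ((-3 + 5) + (-5 + d)²*(-5 + 0)) = -7 + (2 + (-5 + d)²*(-5)) = -7 + (2 - 5*(-5 + d)²) = -5 - 5*(-5 + d)²)
-23698 - N(Q(15, 14)) = -23698 - (-5 - 5*(-5 + 15)²) = -23698 - (-5 - 5*10²) = -23698 - (-5 - 5*100) = -23698 - (-5 - 500) = -23698 - 1*(-505) = -23698 + 505 = -23193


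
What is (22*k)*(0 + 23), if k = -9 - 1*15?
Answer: -12144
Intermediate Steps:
k = -24 (k = -9 - 15 = -24)
(22*k)*(0 + 23) = (22*(-24))*(0 + 23) = -528*23 = -12144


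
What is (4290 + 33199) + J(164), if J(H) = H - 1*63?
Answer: 37590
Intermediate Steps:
J(H) = -63 + H (J(H) = H - 63 = -63 + H)
(4290 + 33199) + J(164) = (4290 + 33199) + (-63 + 164) = 37489 + 101 = 37590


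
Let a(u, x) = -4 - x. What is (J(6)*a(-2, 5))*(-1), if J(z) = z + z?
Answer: 108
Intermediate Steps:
J(z) = 2*z
(J(6)*a(-2, 5))*(-1) = ((2*6)*(-4 - 1*5))*(-1) = (12*(-4 - 5))*(-1) = (12*(-9))*(-1) = -108*(-1) = 108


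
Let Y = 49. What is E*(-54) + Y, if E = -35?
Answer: 1939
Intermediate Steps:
E*(-54) + Y = -35*(-54) + 49 = 1890 + 49 = 1939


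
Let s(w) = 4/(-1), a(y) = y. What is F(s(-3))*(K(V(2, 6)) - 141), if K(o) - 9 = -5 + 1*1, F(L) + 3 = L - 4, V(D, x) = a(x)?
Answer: 1496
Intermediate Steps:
V(D, x) = x
s(w) = -4 (s(w) = 4*(-1) = -4)
F(L) = -7 + L (F(L) = -3 + (L - 4) = -3 + (-4 + L) = -7 + L)
K(o) = 5 (K(o) = 9 + (-5 + 1*1) = 9 + (-5 + 1) = 9 - 4 = 5)
F(s(-3))*(K(V(2, 6)) - 141) = (-7 - 4)*(5 - 141) = -11*(-136) = 1496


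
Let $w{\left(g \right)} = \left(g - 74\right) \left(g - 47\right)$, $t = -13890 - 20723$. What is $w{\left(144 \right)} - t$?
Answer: $41403$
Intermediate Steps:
$t = -34613$
$w{\left(g \right)} = \left(-74 + g\right) \left(-47 + g\right)$
$w{\left(144 \right)} - t = \left(3478 + 144^{2} - 17424\right) - -34613 = \left(3478 + 20736 - 17424\right) + 34613 = 6790 + 34613 = 41403$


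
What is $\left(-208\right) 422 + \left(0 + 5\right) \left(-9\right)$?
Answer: $-87821$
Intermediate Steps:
$\left(-208\right) 422 + \left(0 + 5\right) \left(-9\right) = -87776 + 5 \left(-9\right) = -87776 - 45 = -87821$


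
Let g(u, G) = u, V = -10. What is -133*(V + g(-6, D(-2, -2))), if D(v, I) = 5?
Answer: 2128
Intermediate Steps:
-133*(V + g(-6, D(-2, -2))) = -133*(-10 - 6) = -133*(-16) = 2128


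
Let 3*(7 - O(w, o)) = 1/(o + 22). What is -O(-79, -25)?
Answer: -64/9 ≈ -7.1111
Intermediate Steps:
O(w, o) = 7 - 1/(3*(22 + o)) (O(w, o) = 7 - 1/(3*(o + 22)) = 7 - 1/(3*(22 + o)))
-O(-79, -25) = -(461 + 21*(-25))/(3*(22 - 25)) = -(461 - 525)/(3*(-3)) = -(-1)*(-64)/(3*3) = -1*64/9 = -64/9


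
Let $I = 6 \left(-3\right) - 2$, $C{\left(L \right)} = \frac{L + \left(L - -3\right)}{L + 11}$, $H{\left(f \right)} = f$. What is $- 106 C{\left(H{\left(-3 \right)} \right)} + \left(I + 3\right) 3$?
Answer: $- \frac{45}{4} \approx -11.25$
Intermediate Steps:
$C{\left(L \right)} = \frac{3 + 2 L}{11 + L}$ ($C{\left(L \right)} = \frac{L + \left(L + 3\right)}{11 + L} = \frac{L + \left(3 + L\right)}{11 + L} = \frac{3 + 2 L}{11 + L}$)
$I = -20$ ($I = -18 - 2 = -20$)
$- 106 C{\left(H{\left(-3 \right)} \right)} + \left(I + 3\right) 3 = - 106 \frac{3 + 2 \left(-3\right)}{11 - 3} + \left(-20 + 3\right) 3 = - 106 \frac{3 - 6}{8} - 51 = - 106 \cdot \frac{1}{8} \left(-3\right) - 51 = \left(-106\right) \left(- \frac{3}{8}\right) - 51 = \frac{159}{4} - 51 = - \frac{45}{4}$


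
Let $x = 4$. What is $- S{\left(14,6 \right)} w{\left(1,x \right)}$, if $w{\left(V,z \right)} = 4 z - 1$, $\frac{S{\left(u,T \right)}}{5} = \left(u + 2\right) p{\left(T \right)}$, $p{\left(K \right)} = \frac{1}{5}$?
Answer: $-240$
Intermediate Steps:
$p{\left(K \right)} = \frac{1}{5}$
$S{\left(u,T \right)} = 2 + u$ ($S{\left(u,T \right)} = 5 \left(u + 2\right) \frac{1}{5} = 5 \left(2 + u\right) \frac{1}{5} = 5 \left(\frac{2}{5} + \frac{u}{5}\right) = 2 + u$)
$w{\left(V,z \right)} = -1 + 4 z$
$- S{\left(14,6 \right)} w{\left(1,x \right)} = - \left(2 + 14\right) \left(-1 + 4 \cdot 4\right) = - 16 \left(-1 + 16\right) = - 16 \cdot 15 = \left(-1\right) 240 = -240$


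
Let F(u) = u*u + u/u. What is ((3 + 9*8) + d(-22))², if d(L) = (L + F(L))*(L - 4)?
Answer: 143113369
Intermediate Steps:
F(u) = 1 + u² (F(u) = u² + 1 = 1 + u²)
d(L) = (-4 + L)*(1 + L + L²) (d(L) = (L + (1 + L²))*(L - 4) = (1 + L + L²)*(-4 + L) = (-4 + L)*(1 + L + L²))
((3 + 9*8) + d(-22))² = ((3 + 9*8) + (-4 + (-22)³ - 3*(-22) - 3*(-22)²))² = ((3 + 72) + (-4 - 10648 + 66 - 3*484))² = (75 + (-4 - 10648 + 66 - 1452))² = (75 - 12038)² = (-11963)² = 143113369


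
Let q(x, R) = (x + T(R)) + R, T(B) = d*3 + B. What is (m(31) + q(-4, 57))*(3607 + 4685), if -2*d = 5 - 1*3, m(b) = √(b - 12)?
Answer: 887244 + 8292*√19 ≈ 9.2339e+5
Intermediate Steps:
m(b) = √(-12 + b)
d = -1 (d = -(5 - 1*3)/2 = -(5 - 3)/2 = -½*2 = -1)
T(B) = -3 + B (T(B) = -1*3 + B = -3 + B)
q(x, R) = -3 + x + 2*R (q(x, R) = (x + (-3 + R)) + R = (-3 + R + x) + R = -3 + x + 2*R)
(m(31) + q(-4, 57))*(3607 + 4685) = (√(-12 + 31) + (-3 - 4 + 2*57))*(3607 + 4685) = (√19 + (-3 - 4 + 114))*8292 = (√19 + 107)*8292 = (107 + √19)*8292 = 887244 + 8292*√19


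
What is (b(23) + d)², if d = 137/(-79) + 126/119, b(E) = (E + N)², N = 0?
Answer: 503447011600/1803649 ≈ 2.7913e+5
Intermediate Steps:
b(E) = E² (b(E) = (E + 0)² = E²)
d = -907/1343 (d = 137*(-1/79) + 126*(1/119) = -137/79 + 18/17 = -907/1343 ≈ -0.67535)
(b(23) + d)² = (23² - 907/1343)² = (529 - 907/1343)² = (709540/1343)² = 503447011600/1803649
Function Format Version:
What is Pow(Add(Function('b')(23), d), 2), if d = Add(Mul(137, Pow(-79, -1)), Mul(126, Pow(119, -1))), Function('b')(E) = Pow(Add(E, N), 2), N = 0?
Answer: Rational(503447011600, 1803649) ≈ 2.7913e+5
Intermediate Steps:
Function('b')(E) = Pow(E, 2) (Function('b')(E) = Pow(Add(E, 0), 2) = Pow(E, 2))
d = Rational(-907, 1343) (d = Add(Mul(137, Rational(-1, 79)), Mul(126, Rational(1, 119))) = Add(Rational(-137, 79), Rational(18, 17)) = Rational(-907, 1343) ≈ -0.67535)
Pow(Add(Function('b')(23), d), 2) = Pow(Add(Pow(23, 2), Rational(-907, 1343)), 2) = Pow(Add(529, Rational(-907, 1343)), 2) = Pow(Rational(709540, 1343), 2) = Rational(503447011600, 1803649)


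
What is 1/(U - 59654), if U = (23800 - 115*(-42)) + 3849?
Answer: -1/27175 ≈ -3.6799e-5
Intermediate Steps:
U = 32479 (U = (23800 + 4830) + 3849 = 28630 + 3849 = 32479)
1/(U - 59654) = 1/(32479 - 59654) = 1/(-27175) = -1/27175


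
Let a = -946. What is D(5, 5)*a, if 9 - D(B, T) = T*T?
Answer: 15136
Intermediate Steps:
D(B, T) = 9 - T**2 (D(B, T) = 9 - T*T = 9 - T**2)
D(5, 5)*a = (9 - 1*5**2)*(-946) = (9 - 1*25)*(-946) = (9 - 25)*(-946) = -16*(-946) = 15136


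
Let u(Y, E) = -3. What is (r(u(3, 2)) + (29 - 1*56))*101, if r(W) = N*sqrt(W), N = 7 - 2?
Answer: -2727 + 505*I*sqrt(3) ≈ -2727.0 + 874.69*I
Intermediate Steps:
N = 5
r(W) = 5*sqrt(W)
(r(u(3, 2)) + (29 - 1*56))*101 = (5*sqrt(-3) + (29 - 1*56))*101 = (5*(I*sqrt(3)) + (29 - 56))*101 = (5*I*sqrt(3) - 27)*101 = (-27 + 5*I*sqrt(3))*101 = -2727 + 505*I*sqrt(3)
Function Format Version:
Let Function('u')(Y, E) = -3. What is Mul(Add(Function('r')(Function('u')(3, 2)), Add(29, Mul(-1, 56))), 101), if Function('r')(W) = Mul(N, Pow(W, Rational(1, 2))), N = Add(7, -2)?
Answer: Add(-2727, Mul(505, I, Pow(3, Rational(1, 2)))) ≈ Add(-2727.0, Mul(874.69, I))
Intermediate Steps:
N = 5
Function('r')(W) = Mul(5, Pow(W, Rational(1, 2)))
Mul(Add(Function('r')(Function('u')(3, 2)), Add(29, Mul(-1, 56))), 101) = Mul(Add(Mul(5, Pow(-3, Rational(1, 2))), Add(29, Mul(-1, 56))), 101) = Mul(Add(Mul(5, Mul(I, Pow(3, Rational(1, 2)))), Add(29, -56)), 101) = Mul(Add(Mul(5, I, Pow(3, Rational(1, 2))), -27), 101) = Mul(Add(-27, Mul(5, I, Pow(3, Rational(1, 2)))), 101) = Add(-2727, Mul(505, I, Pow(3, Rational(1, 2))))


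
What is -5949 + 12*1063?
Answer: 6807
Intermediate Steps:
-5949 + 12*1063 = -5949 + 12756 = 6807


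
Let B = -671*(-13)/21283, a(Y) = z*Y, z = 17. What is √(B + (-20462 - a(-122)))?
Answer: I*√8328954792923/21283 ≈ 135.6*I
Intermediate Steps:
a(Y) = 17*Y
B = 8723/21283 (B = 8723*(1/21283) = 8723/21283 ≈ 0.40986)
√(B + (-20462 - a(-122))) = √(8723/21283 + (-20462 - 17*(-122))) = √(8723/21283 + (-20462 - 1*(-2074))) = √(8723/21283 + (-20462 + 2074)) = √(8723/21283 - 18388) = √(-391343081/21283) = I*√8328954792923/21283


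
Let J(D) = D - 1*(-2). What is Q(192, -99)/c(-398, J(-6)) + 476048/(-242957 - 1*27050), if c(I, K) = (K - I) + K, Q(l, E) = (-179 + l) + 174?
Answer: -135167411/105302730 ≈ -1.2836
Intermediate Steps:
J(D) = 2 + D (J(D) = D + 2 = 2 + D)
Q(l, E) = -5 + l
c(I, K) = -I + 2*K
Q(192, -99)/c(-398, J(-6)) + 476048/(-242957 - 1*27050) = (-5 + 192)/(-1*(-398) + 2*(2 - 6)) + 476048/(-242957 - 1*27050) = 187/(398 + 2*(-4)) + 476048/(-242957 - 27050) = 187/(398 - 8) + 476048/(-270007) = 187/390 + 476048*(-1/270007) = 187*(1/390) - 476048/270007 = 187/390 - 476048/270007 = -135167411/105302730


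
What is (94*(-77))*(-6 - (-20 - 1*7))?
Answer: -151998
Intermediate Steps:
(94*(-77))*(-6 - (-20 - 1*7)) = -7238*(-6 - (-20 - 7)) = -7238*(-6 - 1*(-27)) = -7238*(-6 + 27) = -7238*21 = -151998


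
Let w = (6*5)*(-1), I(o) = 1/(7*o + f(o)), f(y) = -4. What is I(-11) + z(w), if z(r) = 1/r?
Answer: -37/810 ≈ -0.045679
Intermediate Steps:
I(o) = 1/(-4 + 7*o) (I(o) = 1/(7*o - 4) = 1/(-4 + 7*o))
w = -30 (w = 30*(-1) = -30)
I(-11) + z(w) = 1/(-4 + 7*(-11)) + 1/(-30) = 1/(-4 - 77) - 1/30 = 1/(-81) - 1/30 = -1/81 - 1/30 = -37/810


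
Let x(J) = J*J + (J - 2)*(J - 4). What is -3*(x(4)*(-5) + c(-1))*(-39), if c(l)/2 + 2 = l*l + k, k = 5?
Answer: -8424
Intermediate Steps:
x(J) = J² + (-4 + J)*(-2 + J) (x(J) = J² + (-2 + J)*(-4 + J) = J² + (-4 + J)*(-2 + J))
c(l) = 6 + 2*l² (c(l) = -4 + 2*(l*l + 5) = -4 + 2*(l² + 5) = -4 + 2*(5 + l²) = -4 + (10 + 2*l²) = 6 + 2*l²)
-3*(x(4)*(-5) + c(-1))*(-39) = -3*((8 - 6*4 + 2*4²)*(-5) + (6 + 2*(-1)²))*(-39) = -3*((8 - 24 + 2*16)*(-5) + (6 + 2*1))*(-39) = -3*((8 - 24 + 32)*(-5) + (6 + 2))*(-39) = -3*(16*(-5) + 8)*(-39) = -3*(-80 + 8)*(-39) = -3*(-72)*(-39) = 216*(-39) = -8424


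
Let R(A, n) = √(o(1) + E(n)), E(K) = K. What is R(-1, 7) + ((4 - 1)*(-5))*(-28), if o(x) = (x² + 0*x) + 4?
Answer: 420 + 2*√3 ≈ 423.46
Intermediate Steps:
o(x) = 4 + x² (o(x) = (x² + 0) + 4 = x² + 4 = 4 + x²)
R(A, n) = √(5 + n) (R(A, n) = √((4 + 1²) + n) = √((4 + 1) + n) = √(5 + n))
R(-1, 7) + ((4 - 1)*(-5))*(-28) = √(5 + 7) + ((4 - 1)*(-5))*(-28) = √12 + (3*(-5))*(-28) = 2*√3 - 15*(-28) = 2*√3 + 420 = 420 + 2*√3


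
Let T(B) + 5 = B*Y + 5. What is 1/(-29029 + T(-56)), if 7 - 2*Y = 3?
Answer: -1/29141 ≈ -3.4316e-5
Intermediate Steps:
Y = 2 (Y = 7/2 - ½*3 = 7/2 - 3/2 = 2)
T(B) = 2*B (T(B) = -5 + (B*2 + 5) = -5 + (2*B + 5) = -5 + (5 + 2*B) = 2*B)
1/(-29029 + T(-56)) = 1/(-29029 + 2*(-56)) = 1/(-29029 - 112) = 1/(-29141) = -1/29141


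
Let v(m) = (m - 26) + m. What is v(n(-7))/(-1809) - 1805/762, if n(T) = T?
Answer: -1078255/459486 ≈ -2.3467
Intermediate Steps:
v(m) = -26 + 2*m (v(m) = (-26 + m) + m = -26 + 2*m)
v(n(-7))/(-1809) - 1805/762 = (-26 + 2*(-7))/(-1809) - 1805/762 = (-26 - 14)*(-1/1809) - 1805*1/762 = -40*(-1/1809) - 1805/762 = 40/1809 - 1805/762 = -1078255/459486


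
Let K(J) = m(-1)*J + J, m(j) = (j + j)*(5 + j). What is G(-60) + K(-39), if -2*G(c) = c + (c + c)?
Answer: 363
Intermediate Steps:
G(c) = -3*c/2 (G(c) = -(c + (c + c))/2 = -(c + 2*c)/2 = -3*c/2)
m(j) = 2*j*(5 + j) (m(j) = (2*j)*(5 + j) = 2*j*(5 + j))
K(J) = -7*J (K(J) = (2*(-1)*(5 - 1))*J + J = (2*(-1)*4)*J + J = -8*J + J = -7*J)
G(-60) + K(-39) = -3/2*(-60) - 7*(-39) = 90 + 273 = 363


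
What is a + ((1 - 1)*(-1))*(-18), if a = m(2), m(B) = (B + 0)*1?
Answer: 2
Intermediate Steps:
m(B) = B (m(B) = B*1 = B)
a = 2
a + ((1 - 1)*(-1))*(-18) = 2 + ((1 - 1)*(-1))*(-18) = 2 + (0*(-1))*(-18) = 2 + 0*(-18) = 2 + 0 = 2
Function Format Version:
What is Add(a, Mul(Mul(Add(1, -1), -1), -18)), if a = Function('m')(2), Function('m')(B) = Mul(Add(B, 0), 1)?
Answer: 2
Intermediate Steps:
Function('m')(B) = B (Function('m')(B) = Mul(B, 1) = B)
a = 2
Add(a, Mul(Mul(Add(1, -1), -1), -18)) = Add(2, Mul(Mul(Add(1, -1), -1), -18)) = Add(2, Mul(Mul(0, -1), -18)) = Add(2, Mul(0, -18)) = Add(2, 0) = 2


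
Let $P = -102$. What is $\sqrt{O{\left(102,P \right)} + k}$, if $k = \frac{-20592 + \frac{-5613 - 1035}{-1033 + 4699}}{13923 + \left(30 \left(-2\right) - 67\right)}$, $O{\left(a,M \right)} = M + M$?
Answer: $\frac{i \sqrt{912568109656879}}{2107339} \approx 14.335 i$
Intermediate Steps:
$O{\left(a,M \right)} = 2 M$
$k = - \frac{3145705}{2107339}$ ($k = \frac{-20592 - \frac{6648}{3666}}{13923 - 127} = \frac{-20592 - \frac{1108}{611}}{13923 - 127} = \frac{-20592 - \frac{1108}{611}}{13796} = \left(- \frac{12582820}{611}\right) \frac{1}{13796} = - \frac{3145705}{2107339} \approx -1.4927$)
$\sqrt{O{\left(102,P \right)} + k} = \sqrt{2 \left(-102\right) - \frac{3145705}{2107339}} = \sqrt{-204 - \frac{3145705}{2107339}} = \sqrt{- \frac{433042861}{2107339}} = \frac{i \sqrt{912568109656879}}{2107339}$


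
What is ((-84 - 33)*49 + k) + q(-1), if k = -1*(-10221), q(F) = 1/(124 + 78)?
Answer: 906577/202 ≈ 4488.0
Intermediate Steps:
q(F) = 1/202
k = 10221
((-84 - 33)*49 + k) + q(-1) = ((-84 - 33)*49 + 10221) + 1/202 = (-117*49 + 10221) + 1/202 = (-5733 + 10221) + 1/202 = 4488 + 1/202 = 906577/202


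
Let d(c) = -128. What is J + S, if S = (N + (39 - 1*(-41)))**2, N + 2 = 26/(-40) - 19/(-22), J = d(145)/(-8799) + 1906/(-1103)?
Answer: 2872747697593153/469736374800 ≈ 6115.7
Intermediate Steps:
J = -16629710/9705297 (J = -128/(-8799) + 1906/(-1103) = -128*(-1/8799) + 1906*(-1/1103) = 128/8799 - 1906/1103 = -16629710/9705297 ≈ -1.7135)
N = -393/220 (N = -2 + (26/(-40) - 19/(-22)) = -2 + (26*(-1/40) - 19*(-1/22)) = -2 + (-13/20 + 19/22) = -2 + 47/220 = -393/220 ≈ -1.7864)
S = 296080849/48400 (S = (-393/220 + (39 - 1*(-41)))**2 = (-393/220 + (39 + 41))**2 = (-393/220 + 80)**2 = (17207/220)**2 = 296080849/48400 ≈ 6117.4)
J + S = -16629710/9705297 + 296080849/48400 = 2872747697593153/469736374800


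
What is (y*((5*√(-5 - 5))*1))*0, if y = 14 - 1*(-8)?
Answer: 0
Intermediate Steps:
y = 22 (y = 14 + 8 = 22)
(y*((5*√(-5 - 5))*1))*0 = (22*((5*√(-5 - 5))*1))*0 = (22*((5*√(-10))*1))*0 = (22*((5*(I*√10))*1))*0 = (22*((5*I*√10)*1))*0 = (22*(5*I*√10))*0 = (110*I*√10)*0 = 0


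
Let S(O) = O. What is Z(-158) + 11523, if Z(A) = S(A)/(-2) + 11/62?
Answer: 719335/62 ≈ 11602.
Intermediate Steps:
Z(A) = 11/62 - A/2 (Z(A) = A/(-2) + 11/62 = A*(-1/2) + 11*(1/62) = -A/2 + 11/62 = 11/62 - A/2)
Z(-158) + 11523 = (11/62 - 1/2*(-158)) + 11523 = (11/62 + 79) + 11523 = 4909/62 + 11523 = 719335/62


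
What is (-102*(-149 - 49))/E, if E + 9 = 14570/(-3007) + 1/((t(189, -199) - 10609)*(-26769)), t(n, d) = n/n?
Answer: -556291923954624/381365736239 ≈ -1458.7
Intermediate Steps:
t(n, d) = 1
E = -381365736239/27544658544 (E = -9 + (14570/(-3007) + 1/((1 - 10609)*(-26769))) = -9 + (14570*(-1/3007) - 1/26769/(-10608)) = -9 + (-470/97 - 1/10608*(-1/26769)) = -9 + (-470/97 + 1/283965552) = -9 - 133463809343/27544658544 = -381365736239/27544658544 ≈ -13.845)
(-102*(-149 - 49))/E = (-102*(-149 - 49))/(-381365736239/27544658544) = -102*(-198)*(-27544658544/381365736239) = 20196*(-27544658544/381365736239) = -556291923954624/381365736239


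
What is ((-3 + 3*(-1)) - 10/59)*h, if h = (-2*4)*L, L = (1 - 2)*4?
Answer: -11648/59 ≈ -197.42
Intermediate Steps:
L = -4 (L = -1*4 = -4)
h = 32 (h = -2*4*(-4) = -8*(-4) = 32)
((-3 + 3*(-1)) - 10/59)*h = ((-3 + 3*(-1)) - 10/59)*32 = ((-3 - 3) - 10*1/59)*32 = (-6 - 10/59)*32 = -364/59*32 = -11648/59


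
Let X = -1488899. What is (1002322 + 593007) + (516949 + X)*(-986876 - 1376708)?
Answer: 2297287064129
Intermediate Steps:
(1002322 + 593007) + (516949 + X)*(-986876 - 1376708) = (1002322 + 593007) + (516949 - 1488899)*(-986876 - 1376708) = 1595329 - 971950*(-2363584) = 1595329 + 2297285468800 = 2297287064129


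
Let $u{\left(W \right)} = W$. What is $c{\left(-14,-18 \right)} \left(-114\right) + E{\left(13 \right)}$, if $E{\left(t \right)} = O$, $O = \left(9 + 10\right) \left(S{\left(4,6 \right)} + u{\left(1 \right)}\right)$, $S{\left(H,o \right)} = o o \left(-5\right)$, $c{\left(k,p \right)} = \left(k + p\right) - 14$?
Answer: $1843$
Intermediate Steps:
$c{\left(k,p \right)} = -14 + k + p$
$S{\left(H,o \right)} = - 5 o^{2}$ ($S{\left(H,o \right)} = o^{2} \left(-5\right) = - 5 o^{2}$)
$O = -3401$ ($O = \left(9 + 10\right) \left(- 5 \cdot 6^{2} + 1\right) = 19 \left(\left(-5\right) 36 + 1\right) = 19 \left(-180 + 1\right) = 19 \left(-179\right) = -3401$)
$E{\left(t \right)} = -3401$
$c{\left(-14,-18 \right)} \left(-114\right) + E{\left(13 \right)} = \left(-14 - 14 - 18\right) \left(-114\right) - 3401 = \left(-46\right) \left(-114\right) - 3401 = 5244 - 3401 = 1843$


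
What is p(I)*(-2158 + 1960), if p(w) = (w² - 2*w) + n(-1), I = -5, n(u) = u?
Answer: -6732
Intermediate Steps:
p(w) = -1 + w² - 2*w (p(w) = (w² - 2*w) - 1 = -1 + w² - 2*w)
p(I)*(-2158 + 1960) = (-1 + (-5)² - 2*(-5))*(-2158 + 1960) = (-1 + 25 + 10)*(-198) = 34*(-198) = -6732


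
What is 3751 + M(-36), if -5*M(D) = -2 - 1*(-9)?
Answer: 18748/5 ≈ 3749.6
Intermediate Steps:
M(D) = -7/5 (M(D) = -(-2 - 1*(-9))/5 = -(-2 + 9)/5 = -1/5*7 = -7/5)
3751 + M(-36) = 3751 - 7/5 = 18748/5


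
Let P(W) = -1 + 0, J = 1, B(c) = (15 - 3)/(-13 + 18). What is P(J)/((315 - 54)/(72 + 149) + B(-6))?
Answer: -1105/3957 ≈ -0.27925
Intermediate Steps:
B(c) = 12/5
P(W) = -1
P(J)/((315 - 54)/(72 + 149) + B(-6)) = -1/((315 - 54)/(72 + 149) + 12/5) = -1/(261/221 + 12/5) = -1/(3957/1105) = (1105/3957)*(-1) = -1105/3957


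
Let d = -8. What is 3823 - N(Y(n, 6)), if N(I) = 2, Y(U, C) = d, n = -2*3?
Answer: 3821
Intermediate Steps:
n = -6
Y(U, C) = -8
3823 - N(Y(n, 6)) = 3823 - 1*2 = 3823 - 2 = 3821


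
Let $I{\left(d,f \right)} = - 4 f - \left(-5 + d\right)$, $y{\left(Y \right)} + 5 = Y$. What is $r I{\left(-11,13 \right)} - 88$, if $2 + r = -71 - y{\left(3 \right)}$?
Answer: $2468$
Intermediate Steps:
$y{\left(Y \right)} = -5 + Y$
$r = -71$ ($r = -2 - 69 = -71$)
$I{\left(d,f \right)} = 5 - d - 4 f$
$r I{\left(-11,13 \right)} - 88 = - 71 \left(5 - -11 - 52\right) - 88 = - 71 \left(5 + 11 - 52\right) - 88 = \left(-71\right) \left(-36\right) - 88 = 2556 - 88 = 2468$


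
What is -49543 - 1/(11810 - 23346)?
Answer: -571528047/11536 ≈ -49543.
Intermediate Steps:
-49543 - 1/(11810 - 23346) = -49543 - 1/(-11536) = -49543 - 1*(-1/11536) = -49543 + 1/11536 = -571528047/11536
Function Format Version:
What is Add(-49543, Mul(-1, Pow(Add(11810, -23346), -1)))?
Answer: Rational(-571528047, 11536) ≈ -49543.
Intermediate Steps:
Add(-49543, Mul(-1, Pow(Add(11810, -23346), -1))) = Add(-49543, Mul(-1, Pow(-11536, -1))) = Add(-49543, Mul(-1, Rational(-1, 11536))) = Add(-49543, Rational(1, 11536)) = Rational(-571528047, 11536)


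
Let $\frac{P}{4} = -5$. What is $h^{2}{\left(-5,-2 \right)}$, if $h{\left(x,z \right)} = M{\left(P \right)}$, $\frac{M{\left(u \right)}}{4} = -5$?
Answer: $400$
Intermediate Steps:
$P = -20$ ($P = 4 \left(-5\right) = -20$)
$M{\left(u \right)} = -20$ ($M{\left(u \right)} = 4 \left(-5\right) = -20$)
$h{\left(x,z \right)} = -20$
$h^{2}{\left(-5,-2 \right)} = \left(-20\right)^{2} = 400$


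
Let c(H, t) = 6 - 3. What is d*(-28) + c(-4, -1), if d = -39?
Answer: 1095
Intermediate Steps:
c(H, t) = 3
d*(-28) + c(-4, -1) = -39*(-28) + 3 = 1092 + 3 = 1095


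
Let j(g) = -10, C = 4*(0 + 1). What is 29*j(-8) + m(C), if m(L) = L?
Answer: -286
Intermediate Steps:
C = 4 (C = 4*1 = 4)
29*j(-8) + m(C) = 29*(-10) + 4 = -290 + 4 = -286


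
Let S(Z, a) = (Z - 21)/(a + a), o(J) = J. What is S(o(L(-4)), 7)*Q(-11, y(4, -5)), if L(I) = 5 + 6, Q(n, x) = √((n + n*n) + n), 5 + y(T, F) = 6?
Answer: -15*√11/7 ≈ -7.1071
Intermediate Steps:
y(T, F) = 1 (y(T, F) = -5 + 6 = 1)
Q(n, x) = √(n² + 2*n) (Q(n, x) = √((n + n²) + n) = √(n² + 2*n))
L(I) = 11
S(Z, a) = (-21 + Z)/(2*a) (S(Z, a) = (-21 + Z)/((2*a)) = (-21 + Z)*(1/(2*a)) = (-21 + Z)/(2*a))
S(o(L(-4)), 7)*Q(-11, y(4, -5)) = ((½)*(-21 + 11)/7)*√(-11*(2 - 11)) = ((½)*(⅐)*(-10))*√(-11*(-9)) = -15*√11/7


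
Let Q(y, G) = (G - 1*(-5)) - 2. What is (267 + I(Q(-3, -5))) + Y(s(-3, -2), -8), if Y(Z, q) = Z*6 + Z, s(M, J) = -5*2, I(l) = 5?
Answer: 202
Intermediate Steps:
Q(y, G) = 3 + G (Q(y, G) = (G + 5) - 2 = (5 + G) - 2 = 3 + G)
s(M, J) = -10
Y(Z, q) = 7*Z (Y(Z, q) = 6*Z + Z = 7*Z)
(267 + I(Q(-3, -5))) + Y(s(-3, -2), -8) = (267 + 5) + 7*(-10) = 272 - 70 = 202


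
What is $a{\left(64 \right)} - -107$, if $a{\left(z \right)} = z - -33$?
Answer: $204$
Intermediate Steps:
$a{\left(z \right)} = 33 + z$ ($a{\left(z \right)} = z + 33 = 33 + z$)
$a{\left(64 \right)} - -107 = \left(33 + 64\right) - -107 = 97 + 107 = 204$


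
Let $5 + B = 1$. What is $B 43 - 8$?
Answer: $-180$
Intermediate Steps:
$B = -4$ ($B = -5 + 1 = -4$)
$B 43 - 8 = \left(-4\right) 43 - 8 = -172 - 8 = -180$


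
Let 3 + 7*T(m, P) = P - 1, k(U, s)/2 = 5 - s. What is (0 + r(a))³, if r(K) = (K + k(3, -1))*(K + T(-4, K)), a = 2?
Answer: 13824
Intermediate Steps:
k(U, s) = 10 - 2*s (k(U, s) = 2*(5 - s) = 10 - 2*s)
T(m, P) = -4/7 + P/7 (T(m, P) = -3/7 + (P - 1)/7 = -3/7 + (-1 + P)/7 = -3/7 + (-⅐ + P/7) = -4/7 + P/7)
r(K) = (12 + K)*(-4/7 + 8*K/7) (r(K) = (K + (10 - 2*(-1)))*(K + (-4/7 + K/7)) = (K + (10 + 2))*(-4/7 + 8*K/7) = (K + 12)*(-4/7 + 8*K/7) = (12 + K)*(-4/7 + 8*K/7))
(0 + r(a))³ = (0 + (-48/7 + (8/7)*2² + (92/7)*2))³ = (0 + (-48/7 + (8/7)*4 + 184/7))³ = (0 + (-48/7 + 32/7 + 184/7))³ = (0 + 24)³ = 24³ = 13824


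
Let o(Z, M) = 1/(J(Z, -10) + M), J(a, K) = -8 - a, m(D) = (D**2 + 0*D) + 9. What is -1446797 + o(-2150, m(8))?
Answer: -3204655354/2215 ≈ -1.4468e+6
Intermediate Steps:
m(D) = 9 + D**2 (m(D) = (D**2 + 0) + 9 = D**2 + 9 = 9 + D**2)
o(Z, M) = 1/(-8 + M - Z) (o(Z, M) = 1/((-8 - Z) + M) = 1/(-8 + M - Z))
-1446797 + o(-2150, m(8)) = -1446797 + 1/(-8 + (9 + 8**2) - 1*(-2150)) = -1446797 + 1/(-8 + (9 + 64) + 2150) = -1446797 + 1/(-8 + 73 + 2150) = -1446797 + 1/2215 = -3204655354/2215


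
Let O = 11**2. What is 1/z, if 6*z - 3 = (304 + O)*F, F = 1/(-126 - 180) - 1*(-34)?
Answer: 108/260129 ≈ 0.00041518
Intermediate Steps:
F = 10403/306 (F = 1/(-306) + 34 = -1/306 + 34 = 10403/306 ≈ 33.997)
O = 121
z = 260129/108 (z = 1/2 + ((304 + 121)*(10403/306))/6 = 1/2 + (425*(10403/306))/6 = 1/2 + (1/6)*(260075/18) = 1/2 + 260075/108 = 260129/108 ≈ 2408.6)
1/z = 1/(260129/108) = 108/260129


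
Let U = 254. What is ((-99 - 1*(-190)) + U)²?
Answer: 119025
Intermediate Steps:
((-99 - 1*(-190)) + U)² = ((-99 - 1*(-190)) + 254)² = ((-99 + 190) + 254)² = (91 + 254)² = 345² = 119025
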